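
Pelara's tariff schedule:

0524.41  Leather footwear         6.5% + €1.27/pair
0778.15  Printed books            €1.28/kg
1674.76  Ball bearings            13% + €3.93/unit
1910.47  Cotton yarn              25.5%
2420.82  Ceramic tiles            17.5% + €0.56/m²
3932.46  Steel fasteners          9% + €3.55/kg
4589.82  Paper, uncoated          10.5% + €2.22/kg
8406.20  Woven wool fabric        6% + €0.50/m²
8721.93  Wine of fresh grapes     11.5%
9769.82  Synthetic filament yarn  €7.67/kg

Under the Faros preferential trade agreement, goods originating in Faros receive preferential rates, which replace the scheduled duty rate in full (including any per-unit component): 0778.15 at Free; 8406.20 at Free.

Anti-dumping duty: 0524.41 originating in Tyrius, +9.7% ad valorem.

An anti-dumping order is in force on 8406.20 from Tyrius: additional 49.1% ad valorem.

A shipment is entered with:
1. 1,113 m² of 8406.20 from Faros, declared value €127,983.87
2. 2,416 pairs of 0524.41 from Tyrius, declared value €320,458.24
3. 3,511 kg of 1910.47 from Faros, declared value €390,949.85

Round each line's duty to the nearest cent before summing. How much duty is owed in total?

Line 1 (8406.20, Faros, 1,113 m², €127,983.87):
Base rate for 8406.20 is 6% + €0.50/m².
Origin Faros qualifies under the Pelara–Faros agreement and 8406.20 is covered: preferential rate Free applies instead.
The additional-duty order on 8406.20 targets Tyrius, not Faros; it does not apply.
Duty = €127,983.87 × 0% = €0.00.
Line 2 (0524.41, Tyrius, 2,416 pairs, €320,458.24):
Base rate for 0524.41 is 6.5% + €1.27/pair.
Additional duty on 0524.41 from Tyrius: +9.7%. Applied ad valorem rate: 6.5% + 9.7% = 16.2%.
Duty = €320,458.24 × 16.2% + 2,416 × €1.27 = €54,982.55.
Line 3 (1910.47, Faros, 3,511 kg, €390,949.85):
Base rate for 1910.47 is 25.5%.
Origin Faros is the FTA partner but 1910.47 is not on the preference list; base rate stands.
Duty = €390,949.85 × 25.5% = €99,692.21.
Total = €0.00 + €54,982.55 + €99,692.21 = €154,674.76.

€154,674.76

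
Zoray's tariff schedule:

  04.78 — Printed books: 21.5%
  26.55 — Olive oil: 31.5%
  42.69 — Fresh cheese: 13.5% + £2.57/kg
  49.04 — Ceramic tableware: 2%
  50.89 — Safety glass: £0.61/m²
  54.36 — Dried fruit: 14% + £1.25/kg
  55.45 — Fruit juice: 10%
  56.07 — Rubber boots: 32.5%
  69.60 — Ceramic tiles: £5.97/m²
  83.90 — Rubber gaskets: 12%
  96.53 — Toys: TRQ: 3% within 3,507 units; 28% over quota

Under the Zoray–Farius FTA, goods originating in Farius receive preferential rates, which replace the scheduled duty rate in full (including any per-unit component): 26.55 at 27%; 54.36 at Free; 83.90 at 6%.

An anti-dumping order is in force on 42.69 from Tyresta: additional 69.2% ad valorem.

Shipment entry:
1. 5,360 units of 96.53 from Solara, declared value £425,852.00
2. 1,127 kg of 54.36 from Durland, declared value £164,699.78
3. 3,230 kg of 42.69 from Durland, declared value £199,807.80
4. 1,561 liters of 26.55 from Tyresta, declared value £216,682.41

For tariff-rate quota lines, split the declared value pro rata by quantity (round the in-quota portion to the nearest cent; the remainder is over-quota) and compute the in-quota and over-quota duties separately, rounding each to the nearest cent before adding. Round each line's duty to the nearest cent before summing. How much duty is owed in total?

Line 1 (96.53, Solara, 5,360 units, £425,852.00):
Code 96.53 is under a tariff-rate quota (threshold 3,507 units). In-quota: 3,507 units at 3%; over-quota: 1,853 units at 28%.
Pro-rata value split: in-quota = £425,852.00 × 3,507/5,360 = £278,631.15; over-quota = £425,852.00 − £278,631.15 = £147,220.85.
In-quota duty = £278,631.15 × 3% = £8,358.93. Over-quota duty = £147,220.85 × 28% = £41,221.84.
Line duty = £8,358.93 + £41,221.84 = £49,580.77.
Line 2 (54.36, Durland, 1,127 kg, £164,699.78):
Base rate for 54.36 is 14% + £1.25/kg.
54.36 has an FTA preferential rate, but origin Durland is not Farius; base rate stands.
Duty = £164,699.78 × 14% + 1,127 × £1.25 = £24,466.72.
Line 3 (42.69, Durland, 3,230 kg, £199,807.80):
Base rate for 42.69 is 13.5% + £2.57/kg.
The additional-duty order on 42.69 targets Tyresta, not Durland; it does not apply.
Duty = £199,807.80 × 13.5% + 3,230 × £2.57 = £35,275.15.
Line 4 (26.55, Tyresta, 1,561 liters, £216,682.41):
Base rate for 26.55 is 31.5%.
26.55 has an FTA preferential rate, but origin Tyresta is not Farius; base rate stands.
Duty = £216,682.41 × 31.5% = £68,254.96.
Total = £49,580.77 + £24,466.72 + £35,275.15 + £68,254.96 = £177,577.60.

£177,577.60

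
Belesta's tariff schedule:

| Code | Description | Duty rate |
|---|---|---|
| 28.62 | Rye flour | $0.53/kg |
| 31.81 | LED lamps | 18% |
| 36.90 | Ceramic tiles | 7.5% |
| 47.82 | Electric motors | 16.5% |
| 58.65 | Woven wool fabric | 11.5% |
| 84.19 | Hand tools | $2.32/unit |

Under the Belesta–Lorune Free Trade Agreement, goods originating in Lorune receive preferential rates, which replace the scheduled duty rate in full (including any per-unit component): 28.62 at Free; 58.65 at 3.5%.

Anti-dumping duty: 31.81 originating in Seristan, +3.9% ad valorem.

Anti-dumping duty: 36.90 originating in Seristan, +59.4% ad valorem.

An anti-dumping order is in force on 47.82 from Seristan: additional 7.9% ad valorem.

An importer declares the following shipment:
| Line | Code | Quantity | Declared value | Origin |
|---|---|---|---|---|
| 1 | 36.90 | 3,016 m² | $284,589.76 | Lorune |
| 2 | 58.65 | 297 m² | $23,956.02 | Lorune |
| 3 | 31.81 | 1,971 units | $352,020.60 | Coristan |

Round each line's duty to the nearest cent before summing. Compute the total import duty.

Line 1 (36.90, Lorune, 3,016 m², $284,589.76):
Base rate for 36.90 is 7.5%.
Origin Lorune is the FTA partner but 36.90 is not on the preference list; base rate stands.
The additional-duty order on 36.90 targets Seristan, not Lorune; it does not apply.
Duty = $284,589.76 × 7.5% = $21,344.23.
Line 2 (58.65, Lorune, 297 m², $23,956.02):
Base rate for 58.65 is 11.5%.
Origin Lorune qualifies under the Belesta–Lorune agreement and 58.65 is covered: preferential rate 3.5% applies instead.
Duty = $23,956.02 × 3.5% = $838.46.
Line 3 (31.81, Coristan, 1,971 units, $352,020.60):
Base rate for 31.81 is 18%.
The additional-duty order on 31.81 targets Seristan, not Coristan; it does not apply.
Duty = $352,020.60 × 18% = $63,363.71.
Total = $21,344.23 + $838.46 + $63,363.71 = $85,546.40.

$85,546.40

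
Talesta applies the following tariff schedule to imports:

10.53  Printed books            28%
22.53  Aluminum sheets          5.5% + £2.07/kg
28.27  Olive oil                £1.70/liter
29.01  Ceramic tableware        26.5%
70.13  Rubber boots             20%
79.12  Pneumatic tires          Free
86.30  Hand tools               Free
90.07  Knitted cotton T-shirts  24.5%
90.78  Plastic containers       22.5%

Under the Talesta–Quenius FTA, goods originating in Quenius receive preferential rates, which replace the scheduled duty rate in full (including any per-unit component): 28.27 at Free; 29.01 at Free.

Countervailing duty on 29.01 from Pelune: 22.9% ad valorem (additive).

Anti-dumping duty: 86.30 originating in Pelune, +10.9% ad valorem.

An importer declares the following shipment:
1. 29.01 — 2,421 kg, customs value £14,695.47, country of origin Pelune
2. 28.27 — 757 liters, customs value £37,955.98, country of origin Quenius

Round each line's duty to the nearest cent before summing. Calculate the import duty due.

£7,259.56

Line 1 (29.01, Pelune, 2,421 kg, £14,695.47):
Base rate for 29.01 is 26.5%.
29.01 has an FTA preferential rate, but origin Pelune is not Quenius; base rate stands.
Additional duty on 29.01 from Pelune: +22.9%. Applied ad valorem rate: 26.5% + 22.9% = 49.4%.
Duty = £14,695.47 × 49.4% = £7,259.56.
Line 2 (28.27, Quenius, 757 liters, £37,955.98):
Base rate for 28.27 is £1.70/liter.
Origin Quenius qualifies under the Talesta–Quenius agreement and 28.27 is covered: preferential rate Free applies instead.
Duty = £37,955.98 × 0% = £0.00.
Total = £7,259.56 + £0.00 = £7,259.56.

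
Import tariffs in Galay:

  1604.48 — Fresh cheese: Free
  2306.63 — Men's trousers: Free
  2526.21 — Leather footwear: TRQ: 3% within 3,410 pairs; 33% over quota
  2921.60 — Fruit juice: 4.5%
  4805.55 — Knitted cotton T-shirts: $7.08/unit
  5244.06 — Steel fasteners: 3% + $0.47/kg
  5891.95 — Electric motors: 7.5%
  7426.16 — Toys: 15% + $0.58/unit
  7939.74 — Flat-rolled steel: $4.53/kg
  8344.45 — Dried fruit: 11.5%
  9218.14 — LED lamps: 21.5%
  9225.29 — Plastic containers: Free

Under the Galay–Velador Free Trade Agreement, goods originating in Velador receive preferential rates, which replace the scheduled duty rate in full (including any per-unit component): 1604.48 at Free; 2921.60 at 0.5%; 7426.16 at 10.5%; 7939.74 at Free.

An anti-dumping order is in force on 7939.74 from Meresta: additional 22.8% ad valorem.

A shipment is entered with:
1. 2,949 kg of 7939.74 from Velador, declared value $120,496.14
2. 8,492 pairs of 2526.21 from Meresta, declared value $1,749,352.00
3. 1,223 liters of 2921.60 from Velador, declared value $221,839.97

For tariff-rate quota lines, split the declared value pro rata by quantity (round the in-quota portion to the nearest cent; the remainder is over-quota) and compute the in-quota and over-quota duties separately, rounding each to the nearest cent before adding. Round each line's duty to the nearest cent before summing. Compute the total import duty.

$367,657.36

Line 1 (7939.74, Velador, 2,949 kg, $120,496.14):
Base rate for 7939.74 is $4.53/kg.
Origin Velador qualifies under the Galay–Velador agreement and 7939.74 is covered: preferential rate Free applies instead.
The additional-duty order on 7939.74 targets Meresta, not Velador; it does not apply.
Duty = $120,496.14 × 0% = $0.00.
Line 2 (2526.21, Meresta, 8,492 pairs, $1,749,352.00):
Code 2526.21 is under a tariff-rate quota (threshold 3,410 pairs). In-quota: 3,410 pairs at 3%; over-quota: 5,082 pairs at 33%.
Pro-rata value split: in-quota = $1,749,352.00 × 3,410/8,492 = $702,460.00; over-quota = $1,749,352.00 − $702,460.00 = $1,046,892.00.
In-quota duty = $702,460.00 × 3% = $21,073.80. Over-quota duty = $1,046,892.00 × 33% = $345,474.36.
Line duty = $21,073.80 + $345,474.36 = $366,548.16.
Line 3 (2921.60, Velador, 1,223 liters, $221,839.97):
Base rate for 2921.60 is 4.5%.
Origin Velador qualifies under the Galay–Velador agreement and 2921.60 is covered: preferential rate 0.5% applies instead.
Duty = $221,839.97 × 0.5% = $1,109.20.
Total = $0.00 + $366,548.16 + $1,109.20 = $367,657.36.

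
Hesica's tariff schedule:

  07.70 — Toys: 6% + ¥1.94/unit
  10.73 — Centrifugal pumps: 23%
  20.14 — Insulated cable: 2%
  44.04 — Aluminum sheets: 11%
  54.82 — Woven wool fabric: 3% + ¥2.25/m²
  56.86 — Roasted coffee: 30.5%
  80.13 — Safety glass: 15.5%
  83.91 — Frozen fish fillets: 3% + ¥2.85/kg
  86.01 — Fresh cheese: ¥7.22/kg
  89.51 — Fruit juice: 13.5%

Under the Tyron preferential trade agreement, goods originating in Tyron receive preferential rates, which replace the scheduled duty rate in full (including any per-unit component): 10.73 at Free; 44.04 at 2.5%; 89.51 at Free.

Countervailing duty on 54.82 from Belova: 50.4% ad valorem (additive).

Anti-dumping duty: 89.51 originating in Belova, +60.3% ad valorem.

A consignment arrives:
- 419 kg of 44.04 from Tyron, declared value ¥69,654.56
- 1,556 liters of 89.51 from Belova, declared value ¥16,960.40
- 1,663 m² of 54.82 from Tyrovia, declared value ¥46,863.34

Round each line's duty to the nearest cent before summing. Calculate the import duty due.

Line 1 (44.04, Tyron, 419 kg, ¥69,654.56):
Base rate for 44.04 is 11%.
Origin Tyron qualifies under the Hesica–Tyron agreement and 44.04 is covered: preferential rate 2.5% applies instead.
Duty = ¥69,654.56 × 2.5% = ¥1,741.36.
Line 2 (89.51, Belova, 1,556 liters, ¥16,960.40):
Base rate for 89.51 is 13.5%.
89.51 has an FTA preferential rate, but origin Belova is not Tyron; base rate stands.
Additional duty on 89.51 from Belova: +60.3%. Applied ad valorem rate: 13.5% + 60.3% = 73.8%.
Duty = ¥16,960.40 × 73.8% = ¥12,516.78.
Line 3 (54.82, Tyrovia, 1,663 m², ¥46,863.34):
Base rate for 54.82 is 3% + ¥2.25/m².
The additional-duty order on 54.82 targets Belova, not Tyrovia; it does not apply.
Duty = ¥46,863.34 × 3% + 1,663 × ¥2.25 = ¥5,147.65.
Total = ¥1,741.36 + ¥12,516.78 + ¥5,147.65 = ¥19,405.79.

¥19,405.79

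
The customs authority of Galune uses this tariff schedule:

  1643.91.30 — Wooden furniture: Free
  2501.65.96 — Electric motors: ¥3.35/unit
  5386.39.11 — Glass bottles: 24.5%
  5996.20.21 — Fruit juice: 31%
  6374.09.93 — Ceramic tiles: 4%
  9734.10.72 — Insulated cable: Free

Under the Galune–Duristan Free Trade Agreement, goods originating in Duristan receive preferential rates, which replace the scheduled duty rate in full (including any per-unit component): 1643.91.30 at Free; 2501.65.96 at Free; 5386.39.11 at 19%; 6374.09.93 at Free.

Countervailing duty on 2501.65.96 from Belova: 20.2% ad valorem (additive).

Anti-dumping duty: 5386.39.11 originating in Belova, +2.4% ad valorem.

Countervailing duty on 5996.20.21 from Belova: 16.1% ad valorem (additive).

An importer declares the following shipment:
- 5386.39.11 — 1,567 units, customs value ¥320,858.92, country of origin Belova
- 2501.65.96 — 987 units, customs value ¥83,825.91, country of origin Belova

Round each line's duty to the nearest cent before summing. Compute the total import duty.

¥106,550.33

Line 1 (5386.39.11, Belova, 1,567 units, ¥320,858.92):
Base rate for 5386.39.11 is 24.5%.
5386.39.11 has an FTA preferential rate, but origin Belova is not Duristan; base rate stands.
Additional duty on 5386.39.11 from Belova: +2.4%. Applied ad valorem rate: 24.5% + 2.4% = 26.9%.
Duty = ¥320,858.92 × 26.9% = ¥86,311.05.
Line 2 (2501.65.96, Belova, 987 units, ¥83,825.91):
Base rate for 2501.65.96 is ¥3.35/unit.
2501.65.96 has an FTA preferential rate, but origin Belova is not Duristan; base rate stands.
Additional duty on 2501.65.96 from Belova: +20.2% ad valorem. Applied ad valorem rate = 20.2%.
Duty = ¥83,825.91 × 20.2% + 987 × ¥3.35 = ¥20,239.28.
Total = ¥86,311.05 + ¥20,239.28 = ¥106,550.33.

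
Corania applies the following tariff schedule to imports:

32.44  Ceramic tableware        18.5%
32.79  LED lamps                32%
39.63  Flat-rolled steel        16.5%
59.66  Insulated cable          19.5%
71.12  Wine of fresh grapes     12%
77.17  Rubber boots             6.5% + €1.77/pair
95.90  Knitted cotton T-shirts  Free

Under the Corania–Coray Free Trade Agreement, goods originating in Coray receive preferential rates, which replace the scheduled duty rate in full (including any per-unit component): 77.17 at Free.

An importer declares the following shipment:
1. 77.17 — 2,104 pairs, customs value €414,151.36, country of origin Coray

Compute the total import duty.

Line 1 (77.17, Coray, 2,104 pairs, €414,151.36):
Base rate for 77.17 is 6.5% + €1.77/pair.
Origin Coray qualifies under the Corania–Coray agreement and 77.17 is covered: preferential rate Free applies instead.
Duty = €414,151.36 × 0% = €0.00.

€0.00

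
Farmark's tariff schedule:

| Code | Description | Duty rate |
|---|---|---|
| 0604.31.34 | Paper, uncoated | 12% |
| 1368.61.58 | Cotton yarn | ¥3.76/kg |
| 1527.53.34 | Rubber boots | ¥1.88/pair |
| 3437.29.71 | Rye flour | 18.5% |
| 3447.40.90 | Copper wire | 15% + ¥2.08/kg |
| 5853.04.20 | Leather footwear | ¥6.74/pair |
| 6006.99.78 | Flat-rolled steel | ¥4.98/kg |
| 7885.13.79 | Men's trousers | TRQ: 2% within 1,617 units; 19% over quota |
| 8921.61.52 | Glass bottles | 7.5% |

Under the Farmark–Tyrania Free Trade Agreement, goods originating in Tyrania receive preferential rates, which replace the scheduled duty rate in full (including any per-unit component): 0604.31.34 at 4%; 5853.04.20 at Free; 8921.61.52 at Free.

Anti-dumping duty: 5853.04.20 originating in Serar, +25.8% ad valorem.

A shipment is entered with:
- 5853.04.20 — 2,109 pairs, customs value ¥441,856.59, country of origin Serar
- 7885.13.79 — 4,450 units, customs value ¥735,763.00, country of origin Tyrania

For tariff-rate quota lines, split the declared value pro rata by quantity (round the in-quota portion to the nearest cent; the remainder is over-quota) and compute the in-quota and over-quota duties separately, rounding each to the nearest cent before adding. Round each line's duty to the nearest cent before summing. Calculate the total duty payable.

¥222,558.32

Line 1 (5853.04.20, Serar, 2,109 pairs, ¥441,856.59):
Base rate for 5853.04.20 is ¥6.74/pair.
5853.04.20 has an FTA preferential rate, but origin Serar is not Tyrania; base rate stands.
Additional duty on 5853.04.20 from Serar: +25.8% ad valorem. Applied ad valorem rate = 25.8%.
Duty = ¥441,856.59 × 25.8% + 2,109 × ¥6.74 = ¥128,213.66.
Line 2 (7885.13.79, Tyrania, 4,450 units, ¥735,763.00):
Code 7885.13.79 is under a tariff-rate quota (threshold 1,617 units). In-quota: 1,617 units at 2%; over-quota: 2,833 units at 19%.
Pro-rata value split: in-quota = ¥735,763.00 × 1,617/4,450 = ¥267,354.78; over-quota = ¥735,763.00 − ¥267,354.78 = ¥468,408.22.
In-quota duty = ¥267,354.78 × 2% = ¥5,347.10. Over-quota duty = ¥468,408.22 × 19% = ¥88,997.56.
Line duty = ¥5,347.10 + ¥88,997.56 = ¥94,344.66.
Total = ¥128,213.66 + ¥94,344.66 = ¥222,558.32.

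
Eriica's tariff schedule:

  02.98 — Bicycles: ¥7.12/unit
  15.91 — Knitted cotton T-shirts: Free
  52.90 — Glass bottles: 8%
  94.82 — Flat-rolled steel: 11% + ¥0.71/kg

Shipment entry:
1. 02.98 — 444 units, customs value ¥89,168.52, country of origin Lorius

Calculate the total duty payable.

Line 1 (02.98, Lorius, 444 units, ¥89,168.52):
Base rate for 02.98 is ¥7.12/unit.
Duty = 444 × ¥7.12 = ¥3,161.28.

¥3,161.28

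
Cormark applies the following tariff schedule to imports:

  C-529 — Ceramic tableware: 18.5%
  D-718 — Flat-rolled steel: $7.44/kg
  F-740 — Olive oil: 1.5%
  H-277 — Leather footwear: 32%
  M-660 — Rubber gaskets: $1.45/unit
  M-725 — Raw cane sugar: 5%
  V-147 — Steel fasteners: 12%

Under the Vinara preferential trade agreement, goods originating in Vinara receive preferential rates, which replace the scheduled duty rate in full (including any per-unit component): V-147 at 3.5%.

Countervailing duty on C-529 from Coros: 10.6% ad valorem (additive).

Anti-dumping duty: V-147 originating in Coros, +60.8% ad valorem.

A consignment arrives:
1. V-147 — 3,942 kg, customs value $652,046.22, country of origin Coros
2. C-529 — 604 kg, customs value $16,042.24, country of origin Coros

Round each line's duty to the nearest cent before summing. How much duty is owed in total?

Line 1 (V-147, Coros, 3,942 kg, $652,046.22):
Base rate for V-147 is 12%.
V-147 has an FTA preferential rate, but origin Coros is not Vinara; base rate stands.
Additional duty on V-147 from Coros: +60.8%. Applied ad valorem rate: 12% + 60.8% = 72.8%.
Duty = $652,046.22 × 72.8% = $474,689.65.
Line 2 (C-529, Coros, 604 kg, $16,042.24):
Base rate for C-529 is 18.5%.
Additional duty on C-529 from Coros: +10.6%. Applied ad valorem rate: 18.5% + 10.6% = 29.1%.
Duty = $16,042.24 × 29.1% = $4,668.29.
Total = $474,689.65 + $4,668.29 = $479,357.94.

$479,357.94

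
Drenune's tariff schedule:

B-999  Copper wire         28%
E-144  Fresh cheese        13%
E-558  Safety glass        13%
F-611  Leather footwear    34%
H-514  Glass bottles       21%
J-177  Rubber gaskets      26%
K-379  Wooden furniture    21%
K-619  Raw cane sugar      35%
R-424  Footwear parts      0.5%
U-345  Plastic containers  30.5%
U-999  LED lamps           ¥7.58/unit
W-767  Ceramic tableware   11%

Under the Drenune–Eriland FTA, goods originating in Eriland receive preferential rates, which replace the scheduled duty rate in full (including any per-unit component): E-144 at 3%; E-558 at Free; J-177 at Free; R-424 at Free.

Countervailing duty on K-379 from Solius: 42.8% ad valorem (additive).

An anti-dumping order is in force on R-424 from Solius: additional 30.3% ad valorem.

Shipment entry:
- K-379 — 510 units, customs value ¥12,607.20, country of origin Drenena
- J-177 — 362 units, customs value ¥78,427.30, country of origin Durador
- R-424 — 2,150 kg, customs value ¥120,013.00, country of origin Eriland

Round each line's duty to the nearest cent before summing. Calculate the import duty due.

¥23,038.61

Line 1 (K-379, Drenena, 510 units, ¥12,607.20):
Base rate for K-379 is 21%.
The additional-duty order on K-379 targets Solius, not Drenena; it does not apply.
Duty = ¥12,607.20 × 21% = ¥2,647.51.
Line 2 (J-177, Durador, 362 units, ¥78,427.30):
Base rate for J-177 is 26%.
J-177 has an FTA preferential rate, but origin Durador is not Eriland; base rate stands.
Duty = ¥78,427.30 × 26% = ¥20,391.10.
Line 3 (R-424, Eriland, 2,150 kg, ¥120,013.00):
Base rate for R-424 is 0.5%.
Origin Eriland qualifies under the Drenune–Eriland agreement and R-424 is covered: preferential rate Free applies instead.
The additional-duty order on R-424 targets Solius, not Eriland; it does not apply.
Duty = ¥120,013.00 × 0% = ¥0.00.
Total = ¥2,647.51 + ¥20,391.10 + ¥0.00 = ¥23,038.61.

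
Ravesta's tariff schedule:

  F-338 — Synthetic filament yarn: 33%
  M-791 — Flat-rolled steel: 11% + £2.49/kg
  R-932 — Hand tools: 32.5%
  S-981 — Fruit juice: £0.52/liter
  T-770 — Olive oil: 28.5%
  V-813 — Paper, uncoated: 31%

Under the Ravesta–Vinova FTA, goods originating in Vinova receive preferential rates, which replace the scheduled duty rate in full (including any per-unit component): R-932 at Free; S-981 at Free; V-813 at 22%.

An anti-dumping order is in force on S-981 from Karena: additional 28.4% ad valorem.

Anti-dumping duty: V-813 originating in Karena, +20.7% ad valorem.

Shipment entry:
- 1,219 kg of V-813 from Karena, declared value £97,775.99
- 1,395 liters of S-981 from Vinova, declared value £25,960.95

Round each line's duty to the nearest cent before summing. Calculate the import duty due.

£50,550.19

Line 1 (V-813, Karena, 1,219 kg, £97,775.99):
Base rate for V-813 is 31%.
V-813 has an FTA preferential rate, but origin Karena is not Vinova; base rate stands.
Additional duty on V-813 from Karena: +20.7%. Applied ad valorem rate: 31% + 20.7% = 51.7%.
Duty = £97,775.99 × 51.7% = £50,550.19.
Line 2 (S-981, Vinova, 1,395 liters, £25,960.95):
Base rate for S-981 is £0.52/liter.
Origin Vinova qualifies under the Ravesta–Vinova agreement and S-981 is covered: preferential rate Free applies instead.
The additional-duty order on S-981 targets Karena, not Vinova; it does not apply.
Duty = £25,960.95 × 0% = £0.00.
Total = £50,550.19 + £0.00 = £50,550.19.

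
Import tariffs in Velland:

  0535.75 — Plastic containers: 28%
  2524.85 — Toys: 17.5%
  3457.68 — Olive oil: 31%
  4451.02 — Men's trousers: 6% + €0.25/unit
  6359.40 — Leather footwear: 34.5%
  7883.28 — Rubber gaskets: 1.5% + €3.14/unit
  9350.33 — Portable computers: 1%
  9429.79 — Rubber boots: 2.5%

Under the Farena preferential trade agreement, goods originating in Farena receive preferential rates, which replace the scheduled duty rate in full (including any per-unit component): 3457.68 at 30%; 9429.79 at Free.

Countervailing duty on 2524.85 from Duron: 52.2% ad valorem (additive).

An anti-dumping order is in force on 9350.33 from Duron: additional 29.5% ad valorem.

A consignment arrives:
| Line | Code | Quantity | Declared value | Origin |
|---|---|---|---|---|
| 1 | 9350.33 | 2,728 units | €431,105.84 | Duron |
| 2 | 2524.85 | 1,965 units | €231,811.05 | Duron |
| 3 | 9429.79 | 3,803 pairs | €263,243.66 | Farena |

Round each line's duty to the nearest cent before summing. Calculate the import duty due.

Line 1 (9350.33, Duron, 2,728 units, €431,105.84):
Base rate for 9350.33 is 1%.
Additional duty on 9350.33 from Duron: +29.5%. Applied ad valorem rate: 1% + 29.5% = 30.5%.
Duty = €431,105.84 × 30.5% = €131,487.28.
Line 2 (2524.85, Duron, 1,965 units, €231,811.05):
Base rate for 2524.85 is 17.5%.
Additional duty on 2524.85 from Duron: +52.2%. Applied ad valorem rate: 17.5% + 52.2% = 69.7%.
Duty = €231,811.05 × 69.7% = €161,572.30.
Line 3 (9429.79, Farena, 3,803 pairs, €263,243.66):
Base rate for 9429.79 is 2.5%.
Origin Farena qualifies under the Velland–Farena agreement and 9429.79 is covered: preferential rate Free applies instead.
Duty = €263,243.66 × 0% = €0.00.
Total = €131,487.28 + €161,572.30 + €0.00 = €293,059.58.

€293,059.58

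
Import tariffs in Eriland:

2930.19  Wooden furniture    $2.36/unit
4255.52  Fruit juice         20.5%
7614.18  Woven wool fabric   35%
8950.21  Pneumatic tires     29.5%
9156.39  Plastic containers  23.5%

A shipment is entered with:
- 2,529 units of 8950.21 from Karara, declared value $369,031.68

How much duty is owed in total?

$108,864.35

Line 1 (8950.21, Karara, 2,529 units, $369,031.68):
Base rate for 8950.21 is 29.5%.
Duty = $369,031.68 × 29.5% = $108,864.35.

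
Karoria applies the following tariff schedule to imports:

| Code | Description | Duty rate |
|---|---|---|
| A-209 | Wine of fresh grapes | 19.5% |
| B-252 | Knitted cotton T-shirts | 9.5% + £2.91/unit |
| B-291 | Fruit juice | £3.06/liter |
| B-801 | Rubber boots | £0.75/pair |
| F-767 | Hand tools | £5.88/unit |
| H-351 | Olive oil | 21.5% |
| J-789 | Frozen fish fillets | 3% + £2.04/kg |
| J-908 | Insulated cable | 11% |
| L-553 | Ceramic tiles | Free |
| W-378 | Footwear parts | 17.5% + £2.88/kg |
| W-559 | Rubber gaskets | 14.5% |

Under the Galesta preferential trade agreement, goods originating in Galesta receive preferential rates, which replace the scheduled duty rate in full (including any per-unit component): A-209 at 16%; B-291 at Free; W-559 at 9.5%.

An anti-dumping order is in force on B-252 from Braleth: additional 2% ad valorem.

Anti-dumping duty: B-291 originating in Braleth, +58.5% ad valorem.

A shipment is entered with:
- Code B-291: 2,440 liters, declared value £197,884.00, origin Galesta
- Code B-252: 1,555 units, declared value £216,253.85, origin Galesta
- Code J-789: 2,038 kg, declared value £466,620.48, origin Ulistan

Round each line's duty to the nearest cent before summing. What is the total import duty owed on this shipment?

Line 1 (B-291, Galesta, 2,440 liters, £197,884.00):
Base rate for B-291 is £3.06/liter.
Origin Galesta qualifies under the Karoria–Galesta agreement and B-291 is covered: preferential rate Free applies instead.
The additional-duty order on B-291 targets Braleth, not Galesta; it does not apply.
Duty = £197,884.00 × 0% = £0.00.
Line 2 (B-252, Galesta, 1,555 units, £216,253.85):
Base rate for B-252 is 9.5% + £2.91/unit.
Origin Galesta is the FTA partner but B-252 is not on the preference list; base rate stands.
The additional-duty order on B-252 targets Braleth, not Galesta; it does not apply.
Duty = £216,253.85 × 9.5% + 1,555 × £2.91 = £25,069.17.
Line 3 (J-789, Ulistan, 2,038 kg, £466,620.48):
Base rate for J-789 is 3% + £2.04/kg.
Duty = £466,620.48 × 3% + 2,038 × £2.04 = £18,156.13.
Total = £0.00 + £25,069.17 + £18,156.13 = £43,225.30.

£43,225.30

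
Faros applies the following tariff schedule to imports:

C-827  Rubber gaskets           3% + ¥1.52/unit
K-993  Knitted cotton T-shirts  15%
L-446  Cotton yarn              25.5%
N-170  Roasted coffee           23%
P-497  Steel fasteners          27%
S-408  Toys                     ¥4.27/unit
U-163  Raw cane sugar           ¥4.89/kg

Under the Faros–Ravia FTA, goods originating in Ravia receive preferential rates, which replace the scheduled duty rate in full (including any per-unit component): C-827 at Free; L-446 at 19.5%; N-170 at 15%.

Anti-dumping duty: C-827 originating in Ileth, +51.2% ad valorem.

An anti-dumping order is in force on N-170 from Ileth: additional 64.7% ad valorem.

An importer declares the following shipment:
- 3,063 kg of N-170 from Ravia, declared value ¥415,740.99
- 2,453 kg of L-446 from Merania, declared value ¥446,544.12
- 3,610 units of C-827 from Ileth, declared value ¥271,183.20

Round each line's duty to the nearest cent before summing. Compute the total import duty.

Line 1 (N-170, Ravia, 3,063 kg, ¥415,740.99):
Base rate for N-170 is 23%.
Origin Ravia qualifies under the Faros–Ravia agreement and N-170 is covered: preferential rate 15% applies instead.
The additional-duty order on N-170 targets Ileth, not Ravia; it does not apply.
Duty = ¥415,740.99 × 15% = ¥62,361.15.
Line 2 (L-446, Merania, 2,453 kg, ¥446,544.12):
Base rate for L-446 is 25.5%.
L-446 has an FTA preferential rate, but origin Merania is not Ravia; base rate stands.
Duty = ¥446,544.12 × 25.5% = ¥113,868.75.
Line 3 (C-827, Ileth, 3,610 units, ¥271,183.20):
Base rate for C-827 is 3% + ¥1.52/unit.
C-827 has an FTA preferential rate, but origin Ileth is not Ravia; base rate stands.
Additional duty on C-827 from Ileth: +51.2%. Applied ad valorem rate: 3% + 51.2% = 54.2%.
Duty = ¥271,183.20 × 54.2% + 3,610 × ¥1.52 = ¥152,468.49.
Total = ¥62,361.15 + ¥113,868.75 + ¥152,468.49 = ¥328,698.39.

¥328,698.39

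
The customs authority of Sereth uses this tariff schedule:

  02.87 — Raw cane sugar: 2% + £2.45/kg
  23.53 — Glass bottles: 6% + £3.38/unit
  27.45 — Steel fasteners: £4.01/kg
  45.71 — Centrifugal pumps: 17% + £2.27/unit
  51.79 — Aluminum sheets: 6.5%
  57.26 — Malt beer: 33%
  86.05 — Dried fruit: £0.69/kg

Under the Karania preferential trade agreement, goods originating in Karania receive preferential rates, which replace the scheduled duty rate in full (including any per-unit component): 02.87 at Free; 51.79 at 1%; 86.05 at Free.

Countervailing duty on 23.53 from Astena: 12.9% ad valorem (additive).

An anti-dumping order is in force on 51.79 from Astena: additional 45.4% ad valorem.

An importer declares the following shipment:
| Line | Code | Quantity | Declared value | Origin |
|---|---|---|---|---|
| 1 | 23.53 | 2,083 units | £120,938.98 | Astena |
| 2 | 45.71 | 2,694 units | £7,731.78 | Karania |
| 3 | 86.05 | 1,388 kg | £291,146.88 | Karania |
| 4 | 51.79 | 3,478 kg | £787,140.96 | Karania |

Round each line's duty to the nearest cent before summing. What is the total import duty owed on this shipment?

£45,199.20

Line 1 (23.53, Astena, 2,083 units, £120,938.98):
Base rate for 23.53 is 6% + £3.38/unit.
Additional duty on 23.53 from Astena: +12.9%. Applied ad valorem rate: 6% + 12.9% = 18.9%.
Duty = £120,938.98 × 18.9% + 2,083 × £3.38 = £29,898.01.
Line 2 (45.71, Karania, 2,694 units, £7,731.78):
Base rate for 45.71 is 17% + £2.27/unit.
Origin Karania is the FTA partner but 45.71 is not on the preference list; base rate stands.
Duty = £7,731.78 × 17% + 2,694 × £2.27 = £7,429.78.
Line 3 (86.05, Karania, 1,388 kg, £291,146.88):
Base rate for 86.05 is £0.69/kg.
Origin Karania qualifies under the Sereth–Karania agreement and 86.05 is covered: preferential rate Free applies instead.
Duty = £291,146.88 × 0% = £0.00.
Line 4 (51.79, Karania, 3,478 kg, £787,140.96):
Base rate for 51.79 is 6.5%.
Origin Karania qualifies under the Sereth–Karania agreement and 51.79 is covered: preferential rate 1% applies instead.
The additional-duty order on 51.79 targets Astena, not Karania; it does not apply.
Duty = £787,140.96 × 1% = £7,871.41.
Total = £29,898.01 + £7,429.78 + £0.00 + £7,871.41 = £45,199.20.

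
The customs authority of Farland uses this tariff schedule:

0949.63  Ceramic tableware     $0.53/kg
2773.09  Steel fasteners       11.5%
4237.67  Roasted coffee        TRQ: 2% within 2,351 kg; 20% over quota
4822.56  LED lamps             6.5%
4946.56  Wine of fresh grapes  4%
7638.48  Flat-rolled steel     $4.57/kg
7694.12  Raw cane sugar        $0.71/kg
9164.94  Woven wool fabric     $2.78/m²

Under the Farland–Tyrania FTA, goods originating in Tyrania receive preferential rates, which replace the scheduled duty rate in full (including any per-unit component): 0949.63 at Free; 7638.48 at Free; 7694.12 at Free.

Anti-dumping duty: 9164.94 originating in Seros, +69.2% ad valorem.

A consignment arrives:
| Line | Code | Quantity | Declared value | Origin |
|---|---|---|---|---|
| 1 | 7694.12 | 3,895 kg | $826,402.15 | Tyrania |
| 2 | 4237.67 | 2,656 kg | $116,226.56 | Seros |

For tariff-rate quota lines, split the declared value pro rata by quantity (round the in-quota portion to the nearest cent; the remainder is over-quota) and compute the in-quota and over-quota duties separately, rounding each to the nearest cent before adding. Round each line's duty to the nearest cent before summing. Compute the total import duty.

Line 1 (7694.12, Tyrania, 3,895 kg, $826,402.15):
Base rate for 7694.12 is $0.71/kg.
Origin Tyrania qualifies under the Farland–Tyrania agreement and 7694.12 is covered: preferential rate Free applies instead.
Duty = $826,402.15 × 0% = $0.00.
Line 2 (4237.67, Seros, 2,656 kg, $116,226.56):
Code 4237.67 is under a tariff-rate quota (threshold 2,351 kg). In-quota: 2,351 kg at 2%; over-quota: 305 kg at 20%.
Pro-rata value split: in-quota = $116,226.56 × 2,351/2,656 = $102,879.76; over-quota = $116,226.56 − $102,879.76 = $13,346.80.
In-quota duty = $102,879.76 × 2% = $2,057.60. Over-quota duty = $13,346.80 × 20% = $2,669.36.
Line duty = $2,057.60 + $2,669.36 = $4,726.96.
Total = $0.00 + $4,726.96 = $4,726.96.

$4,726.96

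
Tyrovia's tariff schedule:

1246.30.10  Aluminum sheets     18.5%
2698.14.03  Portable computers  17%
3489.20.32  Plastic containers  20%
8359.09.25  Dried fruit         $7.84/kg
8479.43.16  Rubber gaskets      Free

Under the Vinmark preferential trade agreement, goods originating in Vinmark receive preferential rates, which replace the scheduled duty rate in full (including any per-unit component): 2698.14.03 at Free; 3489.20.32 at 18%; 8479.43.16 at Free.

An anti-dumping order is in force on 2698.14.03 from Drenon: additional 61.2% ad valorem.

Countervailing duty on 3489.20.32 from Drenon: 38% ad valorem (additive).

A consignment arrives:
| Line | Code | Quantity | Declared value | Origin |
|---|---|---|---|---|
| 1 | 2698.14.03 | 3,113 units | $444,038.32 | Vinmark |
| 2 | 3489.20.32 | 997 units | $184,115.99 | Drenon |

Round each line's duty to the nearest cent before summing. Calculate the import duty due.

$106,787.27

Line 1 (2698.14.03, Vinmark, 3,113 units, $444,038.32):
Base rate for 2698.14.03 is 17%.
Origin Vinmark qualifies under the Tyrovia–Vinmark agreement and 2698.14.03 is covered: preferential rate Free applies instead.
The additional-duty order on 2698.14.03 targets Drenon, not Vinmark; it does not apply.
Duty = $444,038.32 × 0% = $0.00.
Line 2 (3489.20.32, Drenon, 997 units, $184,115.99):
Base rate for 3489.20.32 is 20%.
3489.20.32 has an FTA preferential rate, but origin Drenon is not Vinmark; base rate stands.
Additional duty on 3489.20.32 from Drenon: +38%. Applied ad valorem rate: 20% + 38% = 58%.
Duty = $184,115.99 × 58% = $106,787.27.
Total = $0.00 + $106,787.27 = $106,787.27.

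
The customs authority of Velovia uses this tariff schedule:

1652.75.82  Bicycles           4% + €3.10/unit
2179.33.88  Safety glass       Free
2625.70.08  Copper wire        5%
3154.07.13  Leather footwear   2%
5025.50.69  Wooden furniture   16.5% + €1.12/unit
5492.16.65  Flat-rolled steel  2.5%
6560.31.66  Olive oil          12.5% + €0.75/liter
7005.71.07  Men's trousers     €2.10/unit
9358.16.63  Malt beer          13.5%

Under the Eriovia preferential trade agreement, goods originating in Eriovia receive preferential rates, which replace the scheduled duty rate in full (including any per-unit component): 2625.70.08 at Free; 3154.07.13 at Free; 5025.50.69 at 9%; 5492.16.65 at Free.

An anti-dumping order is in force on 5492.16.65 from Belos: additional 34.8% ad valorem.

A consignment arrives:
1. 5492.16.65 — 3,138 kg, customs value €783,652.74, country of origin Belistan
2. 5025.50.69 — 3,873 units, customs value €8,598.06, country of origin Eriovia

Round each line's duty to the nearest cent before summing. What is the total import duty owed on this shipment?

€20,365.15

Line 1 (5492.16.65, Belistan, 3,138 kg, €783,652.74):
Base rate for 5492.16.65 is 2.5%.
5492.16.65 has an FTA preferential rate, but origin Belistan is not Eriovia; base rate stands.
The additional-duty order on 5492.16.65 targets Belos, not Belistan; it does not apply.
Duty = €783,652.74 × 2.5% = €19,591.32.
Line 2 (5025.50.69, Eriovia, 3,873 units, €8,598.06):
Base rate for 5025.50.69 is 16.5% + €1.12/unit.
Origin Eriovia qualifies under the Velovia–Eriovia agreement and 5025.50.69 is covered: preferential rate 9% applies instead.
Duty = €8,598.06 × 9% = €773.83.
Total = €19,591.32 + €773.83 = €20,365.15.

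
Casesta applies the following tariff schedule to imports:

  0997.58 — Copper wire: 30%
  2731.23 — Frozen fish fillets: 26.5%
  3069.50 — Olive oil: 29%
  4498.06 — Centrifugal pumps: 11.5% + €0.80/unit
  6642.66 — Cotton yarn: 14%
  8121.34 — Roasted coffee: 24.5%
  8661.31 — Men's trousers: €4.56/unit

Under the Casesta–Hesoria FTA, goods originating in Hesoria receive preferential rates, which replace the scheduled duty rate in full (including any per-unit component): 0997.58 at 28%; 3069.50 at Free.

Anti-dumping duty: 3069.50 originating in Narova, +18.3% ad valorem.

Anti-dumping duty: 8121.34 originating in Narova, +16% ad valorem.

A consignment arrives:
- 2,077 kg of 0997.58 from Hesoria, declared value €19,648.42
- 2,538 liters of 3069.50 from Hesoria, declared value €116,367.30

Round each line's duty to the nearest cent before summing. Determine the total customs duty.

Line 1 (0997.58, Hesoria, 2,077 kg, €19,648.42):
Base rate for 0997.58 is 30%.
Origin Hesoria qualifies under the Casesta–Hesoria agreement and 0997.58 is covered: preferential rate 28% applies instead.
Duty = €19,648.42 × 28% = €5,501.56.
Line 2 (3069.50, Hesoria, 2,538 liters, €116,367.30):
Base rate for 3069.50 is 29%.
Origin Hesoria qualifies under the Casesta–Hesoria agreement and 3069.50 is covered: preferential rate Free applies instead.
The additional-duty order on 3069.50 targets Narova, not Hesoria; it does not apply.
Duty = €116,367.30 × 0% = €0.00.
Total = €5,501.56 + €0.00 = €5,501.56.

€5,501.56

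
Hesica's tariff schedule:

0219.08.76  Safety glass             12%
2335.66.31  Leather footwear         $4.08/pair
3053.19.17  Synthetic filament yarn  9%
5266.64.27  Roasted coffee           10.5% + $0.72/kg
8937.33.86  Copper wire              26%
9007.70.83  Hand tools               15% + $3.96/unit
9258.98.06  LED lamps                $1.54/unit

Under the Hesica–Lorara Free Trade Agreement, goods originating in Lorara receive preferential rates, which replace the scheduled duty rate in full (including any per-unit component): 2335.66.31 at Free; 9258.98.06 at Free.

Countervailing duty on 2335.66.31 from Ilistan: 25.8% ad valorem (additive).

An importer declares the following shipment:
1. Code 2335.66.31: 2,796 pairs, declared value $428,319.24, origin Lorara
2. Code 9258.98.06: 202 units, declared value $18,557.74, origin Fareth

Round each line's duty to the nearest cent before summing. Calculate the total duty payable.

$311.08

Line 1 (2335.66.31, Lorara, 2,796 pairs, $428,319.24):
Base rate for 2335.66.31 is $4.08/pair.
Origin Lorara qualifies under the Hesica–Lorara agreement and 2335.66.31 is covered: preferential rate Free applies instead.
The additional-duty order on 2335.66.31 targets Ilistan, not Lorara; it does not apply.
Duty = $428,319.24 × 0% = $0.00.
Line 2 (9258.98.06, Fareth, 202 units, $18,557.74):
Base rate for 9258.98.06 is $1.54/unit.
9258.98.06 has an FTA preferential rate, but origin Fareth is not Lorara; base rate stands.
Duty = 202 × $1.54 = $311.08.
Total = $0.00 + $311.08 = $311.08.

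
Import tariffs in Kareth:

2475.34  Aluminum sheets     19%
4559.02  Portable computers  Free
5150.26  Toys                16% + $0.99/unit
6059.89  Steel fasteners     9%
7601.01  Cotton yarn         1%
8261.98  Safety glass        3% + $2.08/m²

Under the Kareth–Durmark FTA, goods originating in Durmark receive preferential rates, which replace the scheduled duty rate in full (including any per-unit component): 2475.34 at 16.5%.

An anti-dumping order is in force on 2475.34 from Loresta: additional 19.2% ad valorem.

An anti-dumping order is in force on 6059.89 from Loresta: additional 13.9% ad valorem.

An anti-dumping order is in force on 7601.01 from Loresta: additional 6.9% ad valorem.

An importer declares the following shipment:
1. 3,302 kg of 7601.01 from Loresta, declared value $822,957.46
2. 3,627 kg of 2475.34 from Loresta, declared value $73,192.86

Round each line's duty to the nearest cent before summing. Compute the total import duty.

Line 1 (7601.01, Loresta, 3,302 kg, $822,957.46):
Base rate for 7601.01 is 1%.
Additional duty on 7601.01 from Loresta: +6.9%. Applied ad valorem rate: 1% + 6.9% = 7.9%.
Duty = $822,957.46 × 7.9% = $65,013.64.
Line 2 (2475.34, Loresta, 3,627 kg, $73,192.86):
Base rate for 2475.34 is 19%.
2475.34 has an FTA preferential rate, but origin Loresta is not Durmark; base rate stands.
Additional duty on 2475.34 from Loresta: +19.2%. Applied ad valorem rate: 19% + 19.2% = 38.2%.
Duty = $73,192.86 × 38.2% = $27,959.67.
Total = $65,013.64 + $27,959.67 = $92,973.31.

$92,973.31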